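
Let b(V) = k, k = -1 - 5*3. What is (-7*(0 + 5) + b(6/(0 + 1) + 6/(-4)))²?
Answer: 2601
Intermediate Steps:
k = -16 (k = -1 - 15 = -16)
b(V) = -16
(-7*(0 + 5) + b(6/(0 + 1) + 6/(-4)))² = (-7*(0 + 5) - 16)² = (-7*5 - 16)² = (-35 - 16)² = (-51)² = 2601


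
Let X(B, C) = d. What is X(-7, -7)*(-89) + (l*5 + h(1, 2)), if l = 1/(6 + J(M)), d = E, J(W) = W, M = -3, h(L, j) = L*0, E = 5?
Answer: -1330/3 ≈ -443.33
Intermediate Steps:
h(L, j) = 0
d = 5
l = ⅓ (l = 1/(6 - 3) = 1/3 = ⅓ ≈ 0.33333)
X(B, C) = 5
X(-7, -7)*(-89) + (l*5 + h(1, 2)) = 5*(-89) + ((⅓)*5 + 0) = -445 + (5/3 + 0) = -445 + 5/3 = -1330/3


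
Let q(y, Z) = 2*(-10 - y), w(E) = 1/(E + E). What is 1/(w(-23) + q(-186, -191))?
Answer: 46/16191 ≈ 0.0028411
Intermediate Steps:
w(E) = 1/(2*E)
q(y, Z) = -20 - 2*y
1/(w(-23) + q(-186, -191)) = 1/((½)/(-23) + (-20 - 2*(-186))) = 1/((½)*(-1/23) + (-20 + 372)) = 1/(-1/46 + 352) = 1/(16191/46) = 46/16191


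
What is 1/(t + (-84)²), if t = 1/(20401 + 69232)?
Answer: 89633/632450449 ≈ 0.00014172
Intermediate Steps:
t = 1/89633 ≈ 1.1157e-5
1/(t + (-84)²) = 1/(1/89633 + (-84)²) = 1/(1/89633 + 7056) = 1/(632450449/89633) = 89633/632450449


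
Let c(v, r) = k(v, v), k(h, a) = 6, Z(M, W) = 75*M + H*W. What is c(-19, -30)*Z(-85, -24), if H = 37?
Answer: -43578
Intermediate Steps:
Z(M, W) = 37*W + 75*M (Z(M, W) = 75*M + 37*W = 37*W + 75*M)
c(v, r) = 6
c(-19, -30)*Z(-85, -24) = 6*(37*(-24) + 75*(-85)) = 6*(-888 - 6375) = 6*(-7263) = -43578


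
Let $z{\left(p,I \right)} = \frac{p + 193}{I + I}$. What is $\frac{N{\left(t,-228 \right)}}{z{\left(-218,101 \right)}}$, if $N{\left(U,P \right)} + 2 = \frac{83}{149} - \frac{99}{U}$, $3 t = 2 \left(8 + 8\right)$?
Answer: $\frac{5164433}{59600} \approx 86.652$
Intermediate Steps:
$t = \frac{32}{3}$ ($t = \frac{2 \left(8 + 8\right)}{3} = \frac{2 \cdot 16}{3} = \frac{1}{3} \cdot 32 = \frac{32}{3} \approx 10.667$)
$N{\left(U,P \right)} = - \frac{215}{149} - \frac{99}{U}$ ($N{\left(U,P \right)} = -2 + \left(\frac{83}{149} - \frac{99}{U}\right) = - \frac{215}{149} - \frac{99}{U}$)
$z{\left(p,I \right)} = \frac{193 + p}{2 I}$
$\frac{N{\left(t,-228 \right)}}{z{\left(-218,101 \right)}} = \frac{- \frac{215}{149} - \frac{99}{\frac{32}{3}}}{\frac{1}{2} \cdot \frac{1}{101} \left(193 - 218\right)} = \frac{- \frac{215}{149} - \frac{297}{32}}{\frac{1}{2} \cdot \frac{1}{101} \left(-25\right)} = \frac{- \frac{215}{149} - \frac{297}{32}}{- \frac{25}{202}} = \left(- \frac{51133}{4768}\right) \left(- \frac{202}{25}\right) = \frac{5164433}{59600}$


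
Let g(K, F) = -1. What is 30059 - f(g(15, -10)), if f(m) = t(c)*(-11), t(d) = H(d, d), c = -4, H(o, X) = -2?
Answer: 30037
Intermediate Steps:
t(d) = -2
f(m) = 22 (f(m) = -2*(-11) = 22)
30059 - f(g(15, -10)) = 30059 - 1*22 = 30059 - 22 = 30037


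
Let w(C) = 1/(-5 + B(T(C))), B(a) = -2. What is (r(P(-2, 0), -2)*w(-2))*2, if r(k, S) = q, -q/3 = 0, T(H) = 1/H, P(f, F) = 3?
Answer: 0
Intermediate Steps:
q = 0 (q = -3*0 = 0)
w(C) = -⅐ (w(C) = 1/(-5 - 2) = 1/(-7) = -⅐)
r(k, S) = 0
(r(P(-2, 0), -2)*w(-2))*2 = (0*(-⅐))*2 = 0*2 = 0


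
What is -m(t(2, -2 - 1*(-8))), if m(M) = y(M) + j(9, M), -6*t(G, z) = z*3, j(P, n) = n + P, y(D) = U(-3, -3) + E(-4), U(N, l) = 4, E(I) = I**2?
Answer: -26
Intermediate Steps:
y(D) = 20 (y(D) = 4 + (-4)**2 = 4 + 16 = 20)
j(P, n) = P + n
t(G, z) = -z/2 (t(G, z) = -z*3/6 = -z/2)
m(M) = 29 + M (m(M) = 20 + (9 + M) = 29 + M)
-m(t(2, -2 - 1*(-8))) = -(29 - (-2 - 1*(-8))/2) = -(29 - (-2 + 8)/2) = -(29 - 1/2*6) = -(29 - 3) = -1*26 = -26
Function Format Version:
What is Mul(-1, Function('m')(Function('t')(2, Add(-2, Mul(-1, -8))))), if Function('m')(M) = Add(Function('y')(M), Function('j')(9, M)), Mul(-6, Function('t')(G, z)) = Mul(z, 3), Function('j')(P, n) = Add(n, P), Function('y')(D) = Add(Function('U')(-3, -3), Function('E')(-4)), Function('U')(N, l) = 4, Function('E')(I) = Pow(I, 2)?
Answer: -26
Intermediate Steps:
Function('y')(D) = 20 (Function('y')(D) = Add(4, Pow(-4, 2)) = Add(4, 16) = 20)
Function('j')(P, n) = Add(P, n)
Function('t')(G, z) = Mul(Rational(-1, 2), z) (Function('t')(G, z) = Mul(Rational(-1, 6), Mul(z, 3)) = Mul(Rational(-1, 6), Mul(3, z)) = Mul(Rational(-1, 2), z))
Function('m')(M) = Add(29, M) (Function('m')(M) = Add(20, Add(9, M)) = Add(29, M))
Mul(-1, Function('m')(Function('t')(2, Add(-2, Mul(-1, -8))))) = Mul(-1, Add(29, Mul(Rational(-1, 2), Add(-2, Mul(-1, -8))))) = Mul(-1, Add(29, Mul(Rational(-1, 2), Add(-2, 8)))) = Mul(-1, Add(29, Mul(Rational(-1, 2), 6))) = Mul(-1, Add(29, -3)) = Mul(-1, 26) = -26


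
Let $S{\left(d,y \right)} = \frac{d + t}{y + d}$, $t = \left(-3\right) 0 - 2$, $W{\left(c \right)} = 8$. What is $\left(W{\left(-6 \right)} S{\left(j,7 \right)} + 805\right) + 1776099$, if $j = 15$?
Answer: $\frac{19545996}{11} \approx 1.7769 \cdot 10^{6}$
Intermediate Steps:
$t = -2$ ($t = 0 - 2 = -2$)
$S{\left(d,y \right)} = \frac{-2 + d}{d + y}$ ($S{\left(d,y \right)} = \frac{d - 2}{y + d} = \frac{-2 + d}{d + y}$)
$\left(W{\left(-6 \right)} S{\left(j,7 \right)} + 805\right) + 1776099 = \left(8 \frac{-2 + 15}{15 + 7} + 805\right) + 1776099 = \left(8 \cdot \frac{1}{22} \cdot 13 + 805\right) + 1776099 = \left(8 \cdot \frac{13}{22} + 805\right) + 1776099 = \left(\frac{52}{11} + 805\right) + 1776099 = \frac{8907}{11} + 1776099 = \frac{19545996}{11}$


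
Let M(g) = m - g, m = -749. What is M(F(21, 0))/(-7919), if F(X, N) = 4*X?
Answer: 833/7919 ≈ 0.10519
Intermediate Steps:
M(g) = -749 - g
M(F(21, 0))/(-7919) = (-749 - 4*21)/(-7919) = (-749 - 1*84)*(-1/7919) = (-749 - 84)*(-1/7919) = -833*(-1/7919) = 833/7919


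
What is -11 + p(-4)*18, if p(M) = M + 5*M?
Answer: -443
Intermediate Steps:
p(M) = 6*M
-11 + p(-4)*18 = -11 + (6*(-4))*18 = -11 - 24*18 = -11 - 432 = -443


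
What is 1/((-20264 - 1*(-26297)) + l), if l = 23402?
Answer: 1/29435 ≈ 3.3973e-5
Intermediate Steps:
1/((-20264 - 1*(-26297)) + l) = 1/((-20264 - 1*(-26297)) + 23402) = 1/((-20264 + 26297) + 23402) = 1/(6033 + 23402) = 1/29435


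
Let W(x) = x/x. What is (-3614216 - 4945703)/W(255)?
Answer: -8559919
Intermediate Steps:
W(x) = 1
(-3614216 - 4945703)/W(255) = (-3614216 - 4945703)/1 = -8559919*1 = -8559919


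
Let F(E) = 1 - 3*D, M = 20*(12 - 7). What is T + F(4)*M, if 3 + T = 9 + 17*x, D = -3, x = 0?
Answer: 1006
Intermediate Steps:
T = 6 (T = -3 + (9 + 17*0) = -3 + (9 + 0) = -3 + 9 = 6)
M = 100 (M = 20*5 = 100)
F(E) = 10 (F(E) = 1 - 3*(-3) = 1 + 9 = 10)
T + F(4)*M = 6 + 10*100 = 6 + 1000 = 1006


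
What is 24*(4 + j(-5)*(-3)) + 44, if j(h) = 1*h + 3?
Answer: 284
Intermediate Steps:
j(h) = 3 + h (j(h) = h + 3 = 3 + h)
24*(4 + j(-5)*(-3)) + 44 = 24*(4 + (3 - 5)*(-3)) + 44 = 24*(4 - 2*(-3)) + 44 = 24*(4 + 6) + 44 = 24*10 + 44 = 240 + 44 = 284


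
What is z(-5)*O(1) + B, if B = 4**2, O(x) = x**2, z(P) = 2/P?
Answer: 78/5 ≈ 15.600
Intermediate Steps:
B = 16
z(-5)*O(1) + B = (2/(-5))*1**2 + 16 = (2*(-1/5))*1 + 16 = -2/5*1 + 16 = -2/5 + 16 = 78/5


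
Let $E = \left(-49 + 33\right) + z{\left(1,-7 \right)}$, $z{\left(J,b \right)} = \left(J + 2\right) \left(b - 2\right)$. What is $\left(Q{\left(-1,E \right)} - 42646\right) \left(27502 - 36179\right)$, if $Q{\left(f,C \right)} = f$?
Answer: $370048019$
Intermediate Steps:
$z{\left(J,b \right)} = \left(-2 + b\right) \left(2 + J\right)$ ($z{\left(J,b \right)} = \left(2 + J\right) \left(-2 + b\right) = \left(-2 + b\right) \left(2 + J\right)$)
$E = -43$ ($E = \left(-49 + 33\right) + \left(-4 - 2 + 2 \left(-7\right) + 1 \left(-7\right)\right) = -16 - 27 = -43$)
$\left(Q{\left(-1,E \right)} - 42646\right) \left(27502 - 36179\right) = \left(-1 - 42646\right) \left(27502 - 36179\right) = \left(-42647\right) \left(-8677\right) = 370048019$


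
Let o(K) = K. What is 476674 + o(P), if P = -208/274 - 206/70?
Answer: 2285634079/4795 ≈ 4.7667e+5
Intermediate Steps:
P = -17751/4795 (P = -208*1/274 - 206*1/70 = -104/137 - 103/35 = -17751/4795 ≈ -3.7020)
476674 + o(P) = 476674 - 17751/4795 = 2285634079/4795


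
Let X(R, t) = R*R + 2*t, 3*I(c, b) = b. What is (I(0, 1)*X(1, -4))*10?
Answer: -70/3 ≈ -23.333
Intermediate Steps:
I(c, b) = b/3
X(R, t) = R² + 2*t
(I(0, 1)*X(1, -4))*10 = (((⅓)*1)*(1² + 2*(-4)))*10 = ((1 - 8)/3)*10 = ((⅓)*(-7))*10 = -7/3*10 = -70/3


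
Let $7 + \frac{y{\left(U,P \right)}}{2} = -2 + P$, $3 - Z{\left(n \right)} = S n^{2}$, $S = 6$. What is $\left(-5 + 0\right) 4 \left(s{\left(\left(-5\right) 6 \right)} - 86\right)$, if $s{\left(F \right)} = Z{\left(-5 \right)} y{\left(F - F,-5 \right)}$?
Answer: $-80600$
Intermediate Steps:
$Z{\left(n \right)} = 3 - 6 n^{2}$
$y{\left(U,P \right)} = -18 + 2 P$ ($y{\left(U,P \right)} = -14 + 2 \left(-2 + P\right) = -14 + \left(-4 + 2 P\right) = -18 + 2 P$)
$s{\left(F \right)} = 4116$ ($s{\left(F \right)} = \left(3 - 6 \left(-5\right)^{2}\right) \left(-18 + 2 \left(-5\right)\right) = \left(3 - 150\right) \left(-18 - 10\right) = \left(3 - 150\right) \left(-28\right) = \left(-147\right) \left(-28\right) = 4116$)
$\left(-5 + 0\right) 4 \left(s{\left(\left(-5\right) 6 \right)} - 86\right) = \left(-5 + 0\right) 4 \left(4116 - 86\right) = \left(-5\right) 4 \cdot 4030 = \left(-20\right) 4030 = -80600$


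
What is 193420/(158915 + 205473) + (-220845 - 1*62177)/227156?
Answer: -7399163377/10346615066 ≈ -0.71513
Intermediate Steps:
193420/(158915 + 205473) + (-220845 - 1*62177)/227156 = 193420/364388 + (-220845 - 62177)*(1/227156) = 193420*(1/364388) - 283022*1/227156 = 48355/91097 - 141511/113578 = -7399163377/10346615066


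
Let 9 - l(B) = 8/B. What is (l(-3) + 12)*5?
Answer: 355/3 ≈ 118.33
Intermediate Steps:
l(B) = 9 - 8/B
(l(-3) + 12)*5 = ((9 - 8/(-3)) + 12)*5 = ((9 - 8*(-⅓)) + 12)*5 = ((9 + 8/3) + 12)*5 = (35/3 + 12)*5 = (71/3)*5 = 355/3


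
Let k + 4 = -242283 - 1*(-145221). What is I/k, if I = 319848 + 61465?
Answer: -381313/97066 ≈ -3.9284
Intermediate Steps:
k = -97066 (k = -4 + (-242283 - 1*(-145221)) = -4 + (-242283 + 145221) = -4 - 97062 = -97066)
I = 381313
I/k = 381313/(-97066) = 381313*(-1/97066) = -381313/97066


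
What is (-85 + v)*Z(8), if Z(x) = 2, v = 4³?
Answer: -42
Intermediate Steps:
v = 64
(-85 + v)*Z(8) = (-85 + 64)*2 = -21*2 = -42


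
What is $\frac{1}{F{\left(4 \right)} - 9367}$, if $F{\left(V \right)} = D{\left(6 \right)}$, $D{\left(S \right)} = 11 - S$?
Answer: $- \frac{1}{9362} \approx -0.00010681$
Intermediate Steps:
$F{\left(V \right)} = 5$ ($F{\left(V \right)} = 11 - 6 = 5$)
$\frac{1}{F{\left(4 \right)} - 9367} = \frac{1}{5 - 9367} = \frac{1}{-9362} = - \frac{1}{9362}$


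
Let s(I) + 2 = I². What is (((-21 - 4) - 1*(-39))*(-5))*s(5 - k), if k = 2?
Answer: -490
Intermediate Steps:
s(I) = -2 + I²
(((-21 - 4) - 1*(-39))*(-5))*s(5 - k) = (((-21 - 4) - 1*(-39))*(-5))*(-2 + (5 - 1*2)²) = ((-25 + 39)*(-5))*(-2 + (5 - 2)²) = (14*(-5))*(-2 + 3²) = -70*(-2 + 9) = -70*7 = -490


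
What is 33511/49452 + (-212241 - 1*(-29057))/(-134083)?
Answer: 13552070581/6630672516 ≈ 2.0438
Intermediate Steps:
33511/49452 + (-212241 - 1*(-29057))/(-134083) = 33511*(1/49452) + (-212241 + 29057)*(-1/134083) = 33511/49452 - 183184*(-1/134083) = 33511/49452 + 183184/134083 = 13552070581/6630672516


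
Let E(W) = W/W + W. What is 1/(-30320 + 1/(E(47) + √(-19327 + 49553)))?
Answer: -846595088/25668764523519 - √30226/25668764523519 ≈ -3.2982e-5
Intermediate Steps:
E(W) = 1 + W
1/(-30320 + 1/(E(47) + √(-19327 + 49553))) = 1/(-30320 + 1/((1 + 47) + √(-19327 + 49553))) = 1/(-30320 + 1/(48 + √30226))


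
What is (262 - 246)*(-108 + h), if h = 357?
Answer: 3984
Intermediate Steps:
(262 - 246)*(-108 + h) = (262 - 246)*(-108 + 357) = 16*249 = 3984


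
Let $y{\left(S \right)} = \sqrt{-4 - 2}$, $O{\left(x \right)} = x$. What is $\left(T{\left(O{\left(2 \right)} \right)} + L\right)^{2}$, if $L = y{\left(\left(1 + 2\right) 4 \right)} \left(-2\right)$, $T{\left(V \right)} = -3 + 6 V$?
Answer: $57 - 36 i \sqrt{6} \approx 57.0 - 88.182 i$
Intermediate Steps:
$y{\left(S \right)} = i \sqrt{6}$ ($y{\left(S \right)} = \sqrt{-6} = i \sqrt{6}$)
$L = - 2 i \sqrt{6}$ ($L = i \sqrt{6} \left(-2\right) = - 2 i \sqrt{6} \approx - 4.899 i$)
$\left(T{\left(O{\left(2 \right)} \right)} + L\right)^{2} = \left(\left(-3 + 6 \cdot 2\right) - 2 i \sqrt{6}\right)^{2} = \left(\left(-3 + 12\right) - 2 i \sqrt{6}\right)^{2} = \left(9 - 2 i \sqrt{6}\right)^{2}$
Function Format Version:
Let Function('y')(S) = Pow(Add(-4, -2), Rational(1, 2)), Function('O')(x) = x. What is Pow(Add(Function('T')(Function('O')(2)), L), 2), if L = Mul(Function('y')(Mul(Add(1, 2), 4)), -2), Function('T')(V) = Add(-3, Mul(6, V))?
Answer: Add(57, Mul(-36, I, Pow(6, Rational(1, 2)))) ≈ Add(57.000, Mul(-88.182, I))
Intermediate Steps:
Function('y')(S) = Mul(I, Pow(6, Rational(1, 2))) (Function('y')(S) = Pow(-6, Rational(1, 2)) = Mul(I, Pow(6, Rational(1, 2))))
L = Mul(-2, I, Pow(6, Rational(1, 2))) (L = Mul(Mul(I, Pow(6, Rational(1, 2))), -2) = Mul(-2, I, Pow(6, Rational(1, 2))) ≈ Mul(-4.8990, I))
Pow(Add(Function('T')(Function('O')(2)), L), 2) = Pow(Add(Add(-3, Mul(6, 2)), Mul(-2, I, Pow(6, Rational(1, 2)))), 2) = Pow(Add(Add(-3, 12), Mul(-2, I, Pow(6, Rational(1, 2)))), 2) = Pow(Add(9, Mul(-2, I, Pow(6, Rational(1, 2)))), 2)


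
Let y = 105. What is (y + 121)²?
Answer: 51076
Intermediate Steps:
(y + 121)² = (105 + 121)² = 226² = 51076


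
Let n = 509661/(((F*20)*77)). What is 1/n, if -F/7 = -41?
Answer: 441980/509661 ≈ 0.86720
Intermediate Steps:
F = 287 (F = -7*(-41) = 287)
n = 509661/441980 (n = 509661/(((287*20)*77)) = 509661/((5740*77)) = 509661/441980 ≈ 1.1531)
1/n = 1/(509661/441980) = 441980/509661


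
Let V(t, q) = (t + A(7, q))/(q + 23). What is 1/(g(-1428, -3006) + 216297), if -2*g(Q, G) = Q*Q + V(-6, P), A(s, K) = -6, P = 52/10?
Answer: -47/37754855 ≈ -1.2449e-6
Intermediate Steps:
P = 26/5 (P = 52*(⅒) = 26/5 ≈ 5.2000)
V(t, q) = (-6 + t)/(23 + q) (V(t, q) = (t - 6)/(q + 23) = (-6 + t)/(23 + q))
g(Q, G) = 10/47 - Q²/2 (g(Q, G) = -(Q*Q + (-6 - 6)/(23 + 26/5))/2 = -(Q² - 12/(141/5))/2 = -(Q² + (5/141)*(-12))/2 = -(Q² - 20/47)/2 = -(-20/47 + Q²)/2 = 10/47 - Q²/2)
1/(g(-1428, -3006) + 216297) = 1/((10/47 - ½*(-1428)²) + 216297) = 1/((10/47 - ½*2039184) + 216297) = 1/((10/47 - 1019592) + 216297) = 1/(-47920814/47 + 216297) = 1/(-37754855/47) = -47/37754855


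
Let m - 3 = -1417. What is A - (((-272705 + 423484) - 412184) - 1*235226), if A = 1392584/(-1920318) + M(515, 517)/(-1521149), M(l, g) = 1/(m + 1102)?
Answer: 25145494968687863135/50632223293288 ≈ 4.9663e+5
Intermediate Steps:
m = -1414 (m = 3 - 1417 = -1414)
M(l, g) = -1/312 (M(l, g) = 1/(-1414 + 1102) = 1/(-312) = -1/312)
A = -36717681049593/50632223293288 (A = 1392584/(-1920318) - 1/312/(-1521149) = 1392584*(-1/1920318) - 1/312*(-1/1521149) = -696292/960159 + 1/474598488 = -36717681049593/50632223293288 ≈ -0.72518)
A - (((-272705 + 423484) - 412184) - 1*235226) = -36717681049593/50632223293288 - (((-272705 + 423484) - 412184) - 1*235226) = -36717681049593/50632223293288 - ((150779 - 412184) - 235226) = -36717681049593/50632223293288 - (-261405 - 235226) = -36717681049593/50632223293288 - 1*(-496631) = -36717681049593/50632223293288 + 496631 = 25145494968687863135/50632223293288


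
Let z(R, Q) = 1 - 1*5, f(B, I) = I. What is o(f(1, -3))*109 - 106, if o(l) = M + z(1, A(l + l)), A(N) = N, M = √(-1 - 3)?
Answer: -542 + 218*I ≈ -542.0 + 218.0*I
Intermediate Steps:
M = 2*I (M = √(-4) = 2*I ≈ 2.0*I)
z(R, Q) = -4 (z(R, Q) = 1 - 5 = -4)
o(l) = -4 + 2*I (o(l) = 2*I - 4 = -4 + 2*I)
o(f(1, -3))*109 - 106 = (-4 + 2*I)*109 - 106 = (-436 + 218*I) - 106 = -542 + 218*I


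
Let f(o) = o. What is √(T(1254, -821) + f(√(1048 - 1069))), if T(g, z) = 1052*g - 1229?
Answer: √(1317979 + I*√21) ≈ 1148.0 + 0.002*I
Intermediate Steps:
T(g, z) = -1229 + 1052*g
√(T(1254, -821) + f(√(1048 - 1069))) = √((-1229 + 1052*1254) + √(1048 - 1069)) = √((-1229 + 1319208) + √(-21)) = √(1317979 + I*√21)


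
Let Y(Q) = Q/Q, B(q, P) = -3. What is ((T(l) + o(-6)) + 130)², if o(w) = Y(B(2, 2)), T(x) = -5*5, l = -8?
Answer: 11236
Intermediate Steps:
T(x) = -25
Y(Q) = 1
o(w) = 1
((T(l) + o(-6)) + 130)² = ((-25 + 1) + 130)² = (-24 + 130)² = 106² = 11236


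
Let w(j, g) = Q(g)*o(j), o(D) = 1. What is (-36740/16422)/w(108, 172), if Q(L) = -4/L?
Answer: 789910/8211 ≈ 96.201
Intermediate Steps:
w(j, g) = -4/g (w(j, g) = -4/g*1 = -4/g)
(-36740/16422)/w(108, 172) = (-36740/16422)/((-4/172)) = (-36740*1/16422)/((-4*1/172)) = -18370/(8211*(-1/43)) = -18370/8211*(-43) = 789910/8211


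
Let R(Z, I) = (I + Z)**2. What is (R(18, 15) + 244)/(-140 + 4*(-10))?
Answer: -1333/180 ≈ -7.4056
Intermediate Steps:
(R(18, 15) + 244)/(-140 + 4*(-10)) = ((15 + 18)**2 + 244)/(-140 + 4*(-10)) = (33**2 + 244)/(-140 - 40) = (1089 + 244)/(-180) = 1333*(-1/180) = -1333/180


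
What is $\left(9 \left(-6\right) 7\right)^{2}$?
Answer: $142884$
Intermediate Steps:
$\left(9 \left(-6\right) 7\right)^{2} = \left(\left(-54\right) 7\right)^{2} = \left(-378\right)^{2} = 142884$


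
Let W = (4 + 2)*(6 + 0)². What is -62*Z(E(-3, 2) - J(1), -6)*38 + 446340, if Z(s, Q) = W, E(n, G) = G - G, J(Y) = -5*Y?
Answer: -62556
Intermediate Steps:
E(n, G) = 0
W = 216 (W = 6*6² = 6*36 = 216)
Z(s, Q) = 216
-62*Z(E(-3, 2) - J(1), -6)*38 + 446340 = -62*216*38 + 446340 = -13392*38 + 446340 = -508896 + 446340 = -62556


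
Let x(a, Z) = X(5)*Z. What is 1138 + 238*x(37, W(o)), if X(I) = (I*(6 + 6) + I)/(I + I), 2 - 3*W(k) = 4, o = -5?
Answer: 320/3 ≈ 106.67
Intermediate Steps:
W(k) = -⅔ (W(k) = ⅔ - ⅓*4 = ⅔ - 4/3 = -⅔)
X(I) = 13/2 (X(I) = (I*12 + I)/((2*I)) = (12*I + I)*(1/(2*I)) = (13*I)*(1/(2*I)) = 13/2)
x(a, Z) = 13*Z/2
1138 + 238*x(37, W(o)) = 1138 + 238*((13/2)*(-⅔)) = 1138 + 238*(-13/3) = 1138 - 3094/3 = 320/3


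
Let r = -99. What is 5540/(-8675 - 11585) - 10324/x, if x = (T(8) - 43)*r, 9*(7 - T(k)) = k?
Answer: -2867454/924869 ≈ -3.1004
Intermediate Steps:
T(k) = 7 - k/9
x = 3652 (x = ((7 - 1/9*8) - 43)*(-99) = ((7 - 8/9) - 43)*(-99) = (55/9 - 43)*(-99) = -332/9*(-99) = 3652)
5540/(-8675 - 11585) - 10324/x = 5540/(-8675 - 11585) - 10324/3652 = 5540/(-20260) - 10324*1/3652 = 5540*(-1/20260) - 2581/913 = -277/1013 - 2581/913 = -2867454/924869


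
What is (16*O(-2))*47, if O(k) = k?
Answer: -1504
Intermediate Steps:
(16*O(-2))*47 = (16*(-2))*47 = -32*47 = -1504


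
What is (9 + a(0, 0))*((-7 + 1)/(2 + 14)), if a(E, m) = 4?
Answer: -39/8 ≈ -4.8750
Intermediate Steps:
(9 + a(0, 0))*((-7 + 1)/(2 + 14)) = (9 + 4)*((-7 + 1)/(2 + 14)) = 13*(-6/16) = 13*(-6*1/16) = 13*(-3/8) = -39/8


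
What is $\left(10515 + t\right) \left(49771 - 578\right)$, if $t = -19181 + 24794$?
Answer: $793384704$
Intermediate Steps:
$t = 5613$
$\left(10515 + t\right) \left(49771 - 578\right) = \left(10515 + 5613\right) \left(49771 - 578\right) = 16128 \cdot 49193 = 793384704$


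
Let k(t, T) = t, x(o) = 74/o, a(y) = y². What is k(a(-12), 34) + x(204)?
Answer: 14725/102 ≈ 144.36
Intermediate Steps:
k(a(-12), 34) + x(204) = (-12)² + 74/204 = 144 + 74*(1/204) = 144 + 37/102 = 14725/102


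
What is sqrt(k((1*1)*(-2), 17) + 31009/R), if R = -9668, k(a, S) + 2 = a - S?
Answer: I*sqrt(565667429)/4834 ≈ 4.9201*I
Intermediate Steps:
k(a, S) = -2 + a - S (k(a, S) = -2 + (a - S) = -2 + a - S)
sqrt(k((1*1)*(-2), 17) + 31009/R) = sqrt((-2 + (1*1)*(-2) - 1*17) + 31009/(-9668)) = sqrt((-2 + 1*(-2) - 17) + 31009*(-1/9668)) = sqrt((-2 - 2 - 17) - 31009/9668) = sqrt(-21 - 31009/9668) = sqrt(-234037/9668) = I*sqrt(565667429)/4834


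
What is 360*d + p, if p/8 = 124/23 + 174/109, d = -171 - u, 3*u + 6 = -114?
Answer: -118089976/2507 ≈ -47104.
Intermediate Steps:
u = -40 (u = -2 + (1/3)*(-114) = -2 - 38 = -40)
d = -131 (d = -171 - 1*(-40) = -171 + 40 = -131)
p = 140144/2507 (p = 8*(124/23 + 174/109) = 8*(17518/2507) = 140144/2507 ≈ 55.901)
360*d + p = 360*(-131) + 140144/2507 = -47160 + 140144/2507 = -118089976/2507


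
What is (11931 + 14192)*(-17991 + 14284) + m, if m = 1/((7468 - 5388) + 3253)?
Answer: -516436846012/5333 ≈ -9.6838e+7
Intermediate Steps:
m = 1/5333 (m = 1/(2080 + 3253) = 1/5333 ≈ 0.00018751)
(11931 + 14192)*(-17991 + 14284) + m = (11931 + 14192)*(-17991 + 14284) + 1/5333 = 26123*(-3707) + 1/5333 = -96837961 + 1/5333 = -516436846012/5333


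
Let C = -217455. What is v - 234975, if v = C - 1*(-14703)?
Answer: -437727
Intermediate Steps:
v = -202752 (v = -217455 - 1*(-14703) = -217455 + 14703 = -202752)
v - 234975 = -202752 - 234975 = -437727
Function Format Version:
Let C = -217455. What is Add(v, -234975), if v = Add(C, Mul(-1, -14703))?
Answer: -437727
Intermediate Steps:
v = -202752 (v = Add(-217455, Mul(-1, -14703)) = Add(-217455, 14703) = -202752)
Add(v, -234975) = Add(-202752, -234975) = -437727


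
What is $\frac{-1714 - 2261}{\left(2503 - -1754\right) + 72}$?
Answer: $- \frac{1325}{1443} \approx -0.91823$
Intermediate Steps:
$\frac{-1714 - 2261}{\left(2503 - -1754\right) + 72} = - \frac{3975}{\left(2503 + 1754\right) + 72} = - \frac{3975}{4257 + 72} = - \frac{3975}{4329} = \left(-3975\right) \frac{1}{4329} = - \frac{1325}{1443}$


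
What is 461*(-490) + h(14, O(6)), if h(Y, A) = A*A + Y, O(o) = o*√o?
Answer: -225660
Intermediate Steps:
O(o) = o^(3/2)
h(Y, A) = Y + A² (h(Y, A) = A² + Y = Y + A²)
461*(-490) + h(14, O(6)) = 461*(-490) + (14 + (6^(3/2))²) = -225890 + (14 + (6*√6)²) = -225890 + (14 + 216) = -225890 + 230 = -225660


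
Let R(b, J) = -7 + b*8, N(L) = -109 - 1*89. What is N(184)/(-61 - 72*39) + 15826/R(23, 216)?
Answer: 45439840/507813 ≈ 89.481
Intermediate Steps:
N(L) = -198 (N(L) = -109 - 89 = -198)
R(b, J) = -7 + 8*b
N(184)/(-61 - 72*39) + 15826/R(23, 216) = -198/(-61 - 72*39) + 15826/(-7 + 8*23) = -198/(-61 - 2808) + 15826/(-7 + 184) = -198/(-2869) + 15826/177 = -198*(-1/2869) + 15826*(1/177) = 198/2869 + 15826/177 = 45439840/507813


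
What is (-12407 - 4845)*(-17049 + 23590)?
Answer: -112845332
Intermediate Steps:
(-12407 - 4845)*(-17049 + 23590) = -17252*6541 = -112845332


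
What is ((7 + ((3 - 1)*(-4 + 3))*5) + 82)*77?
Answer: 6083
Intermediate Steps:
((7 + ((3 - 1)*(-4 + 3))*5) + 82)*77 = ((7 + (2*(-1))*5) + 82)*77 = ((7 - 2*5) + 82)*77 = ((7 - 10) + 82)*77 = (-3 + 82)*77 = 79*77 = 6083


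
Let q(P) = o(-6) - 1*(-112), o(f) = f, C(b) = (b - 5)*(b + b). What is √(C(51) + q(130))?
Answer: √4798 ≈ 69.268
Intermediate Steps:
C(b) = 2*b*(-5 + b) (C(b) = (-5 + b)*(2*b) = 2*b*(-5 + b))
q(P) = 106 (q(P) = -6 - 1*(-112) = -6 + 112 = 106)
√(C(51) + q(130)) = √(2*51*(-5 + 51) + 106) = √(2*51*46 + 106) = √(4692 + 106) = √4798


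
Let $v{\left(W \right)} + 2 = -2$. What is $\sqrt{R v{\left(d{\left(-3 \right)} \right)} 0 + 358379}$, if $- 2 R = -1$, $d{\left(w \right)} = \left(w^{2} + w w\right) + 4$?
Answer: $\sqrt{358379} \approx 598.65$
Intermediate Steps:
$d{\left(w \right)} = 4 + 2 w^{2}$ ($d{\left(w \right)} = \left(w^{2} + w^{2}\right) + 4 = 2 w^{2} + 4 = 4 + 2 w^{2}$)
$v{\left(W \right)} = -4$ ($v{\left(W \right)} = -2 - 2 = -4$)
$R = \frac{1}{2}$ ($R = \left(- \frac{1}{2}\right) \left(-1\right) = \frac{1}{2} \approx 0.5$)
$\sqrt{R v{\left(d{\left(-3 \right)} \right)} 0 + 358379} = \sqrt{\frac{1}{2} \left(-4\right) 0 + 358379} = \sqrt{\left(-2\right) 0 + 358379} = \sqrt{0 + 358379} = \sqrt{358379}$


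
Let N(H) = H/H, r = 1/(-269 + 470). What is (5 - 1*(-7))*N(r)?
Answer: 12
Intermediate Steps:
r = 1/201 ≈ 0.0049751
N(H) = 1
(5 - 1*(-7))*N(r) = (5 - 1*(-7))*1 = (5 + 7)*1 = 12*1 = 12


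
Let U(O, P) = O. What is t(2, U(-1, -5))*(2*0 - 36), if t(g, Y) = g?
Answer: -72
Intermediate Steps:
t(2, U(-1, -5))*(2*0 - 36) = 2*(2*0 - 36) = 2*(0 - 36) = 2*(-36) = -72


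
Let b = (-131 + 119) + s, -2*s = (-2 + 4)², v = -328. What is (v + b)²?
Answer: 116964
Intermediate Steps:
s = -2 (s = -(-2 + 4)²/2 = -½*2² = -½*4 = -2)
b = -14 (b = (-131 + 119) - 2 = -12 - 2 = -14)
(v + b)² = (-328 - 14)² = (-342)² = 116964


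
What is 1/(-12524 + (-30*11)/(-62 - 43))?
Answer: -7/87646 ≈ -7.9867e-5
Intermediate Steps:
1/(-12524 + (-30*11)/(-62 - 43)) = 1/(-12524 - 330/(-105)) = 1/(-12524 - 330*(-1/105)) = 1/(-12524 + 22/7) = 1/(-87646/7) = -7/87646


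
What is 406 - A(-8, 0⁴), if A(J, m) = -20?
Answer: 426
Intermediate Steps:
406 - A(-8, 0⁴) = 406 - 1*(-20) = 406 + 20 = 426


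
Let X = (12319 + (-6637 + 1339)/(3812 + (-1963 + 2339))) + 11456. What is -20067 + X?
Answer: 2587301/698 ≈ 3706.7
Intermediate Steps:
X = 16594067/698 (X = (12319 - 5298/(3812 + 376)) + 11456 = (12319 - 5298/4188) + 11456 = (12319 - 5298*1/4188) + 11456 = (12319 - 883/698) + 11456 = 8597779/698 + 11456 = 16594067/698 ≈ 23774.)
-20067 + X = -20067 + 16594067/698 = 2587301/698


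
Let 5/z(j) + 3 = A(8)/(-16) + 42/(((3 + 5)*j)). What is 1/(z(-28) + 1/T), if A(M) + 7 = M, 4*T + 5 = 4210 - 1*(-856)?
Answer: -65793/101168 ≈ -0.65033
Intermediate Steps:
T = 5061/4 (T = -5/4 + (4210 - 1*(-856))/4 = -5/4 + (4210 + 856)/4 = -5/4 + (¼)*5066 = -5/4 + 2533/2 = 5061/4 ≈ 1265.3)
A(M) = -7 + M
z(j) = 5/(-49/16 + 21/(4*j)) (z(j) = 5/(-3 + ((-7 + 8)/(-16) + 42/(((3 + 5)*j)))) = 5/(-3 + (1*(-1/16) + 42/((8*j)))) = 5/(-3 + (-1/16 + 42*(1/(8*j)))) = 5/(-3 + (-1/16 + 21/(4*j))) = 5/(-49/16 + 21/(4*j)))
1/(z(-28) + 1/T) = 1/(-80*(-28)/(-84 + 49*(-28)) + 1/(5061/4)) = 1/(-80*(-28)/(-84 - 1372) + 4/5061) = 1/(-80*(-28)/(-1456) + 4/5061) = 1/(-80*(-28)*(-1/1456) + 4/5061) = 1/(-20/13 + 4/5061) = 1/(-101168/65793) = -65793/101168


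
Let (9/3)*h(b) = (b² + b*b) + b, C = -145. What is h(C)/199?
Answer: 41905/597 ≈ 70.193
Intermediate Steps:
h(b) = b/3 + 2*b²/3 (h(b) = ((b² + b*b) + b)/3 = ((b² + b²) + b)/3 = (2*b² + b)/3 = (b + 2*b²)/3 = b/3 + 2*b²/3)
h(C)/199 = ((⅓)*(-145)*(1 + 2*(-145)))/199 = ((⅓)*(-145)*(1 - 290))/199 = ((⅓)*(-145)*(-289))/199 = (1/199)*(41905/3) = 41905/597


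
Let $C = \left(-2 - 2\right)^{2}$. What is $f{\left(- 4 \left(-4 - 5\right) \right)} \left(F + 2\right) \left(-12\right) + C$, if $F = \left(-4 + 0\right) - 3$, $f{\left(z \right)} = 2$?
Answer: $136$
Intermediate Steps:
$C = 16$ ($C = \left(-4\right)^{2} = 16$)
$F = -7$ ($F = -4 - 3 = -7$)
$f{\left(- 4 \left(-4 - 5\right) \right)} \left(F + 2\right) \left(-12\right) + C = 2 \left(-7 + 2\right) \left(-12\right) + 16 = 2 \left(-5\right) \left(-12\right) + 16 = \left(-10\right) \left(-12\right) + 16 = 120 + 16 = 136$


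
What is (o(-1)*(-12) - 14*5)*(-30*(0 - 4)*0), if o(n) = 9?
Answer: 0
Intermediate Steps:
(o(-1)*(-12) - 14*5)*(-30*(0 - 4)*0) = (9*(-12) - 14*5)*(-30*(0 - 4)*0) = (-108 - 70)*(-30*(-4)*0) = -178*(-6*(-20))*0 = -21360*0 = -178*0 = 0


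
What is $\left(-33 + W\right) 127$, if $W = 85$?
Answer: $6604$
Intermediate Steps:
$\left(-33 + W\right) 127 = \left(-33 + 85\right) 127 = 52 \cdot 127 = 6604$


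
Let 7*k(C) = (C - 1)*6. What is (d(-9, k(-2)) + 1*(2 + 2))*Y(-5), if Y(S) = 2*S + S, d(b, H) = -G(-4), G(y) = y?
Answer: -120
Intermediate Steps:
k(C) = -6/7 + 6*C/7 (k(C) = ((C - 1)*6)/7 = ((-1 + C)*6)/7 = (-6 + 6*C)/7 = -6/7 + 6*C/7)
d(b, H) = 4 (d(b, H) = -1*(-4) = 4)
Y(S) = 3*S
(d(-9, k(-2)) + 1*(2 + 2))*Y(-5) = (4 + 1*(2 + 2))*(3*(-5)) = (4 + 1*4)*(-15) = (4 + 4)*(-15) = 8*(-15) = -120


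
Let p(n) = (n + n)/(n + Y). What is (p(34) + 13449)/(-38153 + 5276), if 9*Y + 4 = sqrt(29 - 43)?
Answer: (-4483*sqrt(14) + 1354070*I)/(10959*(sqrt(14) - 302*I)) ≈ -0.40913 + 7.6356e-7*I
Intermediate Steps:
Y = -4/9 + I*sqrt(14)/9 (Y = -4/9 + sqrt(29 - 43)/9 = -4/9 + sqrt(-14)/9 = -4/9 + (I*sqrt(14))/9 = -4/9 + I*sqrt(14)/9 ≈ -0.44444 + 0.41574*I)
p(n) = 2*n/(-4/9 + n + I*sqrt(14)/9) (p(n) = (n + n)/(n + (-4/9 + I*sqrt(14)/9)) = (2*n)/(-4/9 + n + I*sqrt(14)/9) = 2*n/(-4/9 + n + I*sqrt(14)/9))
(p(34) + 13449)/(-38153 + 5276) = (18*34/(-4 + 9*34 + I*sqrt(14)) + 13449)/(-38153 + 5276) = (18*34/(-4 + 306 + I*sqrt(14)) + 13449)/(-32877) = (18*34/(302 + I*sqrt(14)) + 13449)*(-1/32877) = (612/(302 + I*sqrt(14)) + 13449)*(-1/32877) = (13449 + 612/(302 + I*sqrt(14)))*(-1/32877) = -4483/10959 - 68/(3653*(302 + I*sqrt(14)))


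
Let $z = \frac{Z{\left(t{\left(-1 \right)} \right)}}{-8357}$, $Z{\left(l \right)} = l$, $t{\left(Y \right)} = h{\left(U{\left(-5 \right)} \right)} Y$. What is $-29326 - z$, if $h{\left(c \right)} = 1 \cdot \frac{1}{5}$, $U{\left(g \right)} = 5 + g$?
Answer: $- \frac{1225386911}{41785} \approx -29326.0$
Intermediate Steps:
$h{\left(c \right)} = \frac{1}{5}$ ($h{\left(c \right)} = 1 \cdot \frac{1}{5} = \frac{1}{5}$)
$t{\left(Y \right)} = \frac{Y}{5}$
$z = \frac{1}{41785}$ ($z = \frac{\frac{1}{5} \left(-1\right)}{-8357} = \left(- \frac{1}{5}\right) \left(- \frac{1}{8357}\right) = \frac{1}{41785} \approx 2.3932 \cdot 10^{-5}$)
$-29326 - z = -29326 - \frac{1}{41785} = - \frac{1225386911}{41785}$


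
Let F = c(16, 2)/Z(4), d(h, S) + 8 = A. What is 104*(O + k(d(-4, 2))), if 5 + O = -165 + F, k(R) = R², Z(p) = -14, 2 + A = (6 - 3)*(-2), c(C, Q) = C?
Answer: 61776/7 ≈ 8825.1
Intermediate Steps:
A = -8 (A = -2 + (6 - 3)*(-2) = -2 + 3*(-2) = -2 - 6 = -8)
d(h, S) = -16 (d(h, S) = -8 - 8 = -16)
F = -8/7 (F = 16/(-14) = 16*(-1/14) = -8/7 ≈ -1.1429)
O = -1198/7 (O = -5 + (-165 - 8/7) = -5 - 1163/7 = -1198/7 ≈ -171.14)
104*(O + k(d(-4, 2))) = 104*(-1198/7 + (-16)²) = 104*(-1198/7 + 256) = 104*(594/7) = 61776/7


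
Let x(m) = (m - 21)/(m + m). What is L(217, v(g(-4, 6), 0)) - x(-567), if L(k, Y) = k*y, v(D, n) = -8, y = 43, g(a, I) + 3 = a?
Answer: 251923/27 ≈ 9330.5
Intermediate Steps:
g(a, I) = -3 + a
L(k, Y) = 43*k (L(k, Y) = k*43 = 43*k)
x(m) = (-21 + m)/(2*m) (x(m) = (-21 + m)/((2*m)) = (-21 + m)*(1/(2*m)) = (-21 + m)/(2*m))
L(217, v(g(-4, 6), 0)) - x(-567) = 43*217 - (-21 - 567)/(2*(-567)) = 9331 - (-1)*(-588)/(2*567) = 9331 - 1*14/27 = 9331 - 14/27 = 251923/27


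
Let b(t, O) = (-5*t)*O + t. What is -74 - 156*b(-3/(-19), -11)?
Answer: -27614/19 ≈ -1453.4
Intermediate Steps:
b(t, O) = t - 5*O*t (b(t, O) = -5*O*t + t = t - 5*O*t)
-74 - 156*b(-3/(-19), -11) = -74 - 156*(-3/(-19))*(1 - 5*(-11)) = -74 - 156*(-3*(-1/19))*(1 + 55) = -74 - 468*56/19 = -74 - 156*168/19 = -74 - 26208/19 = -27614/19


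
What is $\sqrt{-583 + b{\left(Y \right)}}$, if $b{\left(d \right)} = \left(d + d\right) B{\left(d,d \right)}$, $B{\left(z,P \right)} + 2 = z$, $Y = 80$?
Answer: $\sqrt{11897} \approx 109.07$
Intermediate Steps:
$B{\left(z,P \right)} = -2 + z$
$b{\left(d \right)} = 2 d \left(-2 + d\right)$ ($b{\left(d \right)} = \left(d + d\right) \left(-2 + d\right) = 2 d \left(-2 + d\right)$)
$\sqrt{-583 + b{\left(Y \right)}} = \sqrt{-583 + 2 \cdot 80 \left(-2 + 80\right)} = \sqrt{-583 + 2 \cdot 80 \cdot 78} = \sqrt{-583 + 12480} = \sqrt{11897}$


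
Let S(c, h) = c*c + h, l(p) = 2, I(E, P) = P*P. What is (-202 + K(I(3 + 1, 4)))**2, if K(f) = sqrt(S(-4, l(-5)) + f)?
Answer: (202 - sqrt(34))**2 ≈ 38482.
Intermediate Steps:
I(E, P) = P**2
S(c, h) = h + c**2 (S(c, h) = c**2 + h = h + c**2)
K(f) = sqrt(18 + f) (K(f) = sqrt((2 + (-4)**2) + f) = sqrt((2 + 16) + f) = sqrt(18 + f))
(-202 + K(I(3 + 1, 4)))**2 = (-202 + sqrt(18 + 4**2))**2 = (-202 + sqrt(18 + 16))**2 = (-202 + sqrt(34))**2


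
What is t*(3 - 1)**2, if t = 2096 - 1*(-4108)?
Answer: 24816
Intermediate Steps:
t = 6204 (t = 2096 + 4108 = 6204)
t*(3 - 1)**2 = 6204*(3 - 1)**2 = 6204*2**2 = 6204*4 = 24816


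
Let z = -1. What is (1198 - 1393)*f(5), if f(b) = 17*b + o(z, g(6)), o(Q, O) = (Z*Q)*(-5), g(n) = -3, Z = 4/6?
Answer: -17225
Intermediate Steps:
Z = ⅔ (Z = 4*(⅙) = ⅔ ≈ 0.66667)
o(Q, O) = -10*Q/3 (o(Q, O) = (2*Q/3)*(-5) = -10*Q/3)
f(b) = 10/3 + 17*b (f(b) = 17*b - 10/3*(-1) = 17*b + 10/3 = 10/3 + 17*b)
(1198 - 1393)*f(5) = (1198 - 1393)*(10/3 + 17*5) = -195*(10/3 + 85) = -195*265/3 = -17225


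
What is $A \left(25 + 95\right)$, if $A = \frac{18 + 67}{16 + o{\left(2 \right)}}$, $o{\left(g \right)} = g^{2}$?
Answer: $510$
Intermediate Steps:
$A = \frac{17}{4}$ ($A = \frac{18 + 67}{16 + 2^{2}} = \frac{85}{16 + 4} = \frac{85}{20} = 85 \cdot \frac{1}{20} = \frac{17}{4} \approx 4.25$)
$A \left(25 + 95\right) = \frac{17 \left(25 + 95\right)}{4} = \frac{17}{4} \cdot 120 = 510$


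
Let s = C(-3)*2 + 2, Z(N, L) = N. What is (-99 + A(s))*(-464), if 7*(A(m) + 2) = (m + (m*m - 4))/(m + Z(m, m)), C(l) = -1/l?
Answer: 982636/21 ≈ 46792.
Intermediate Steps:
s = 8/3 (s = -1/(-3)*2 + 2 = -1*(-⅓)*2 + 2 = (⅓)*2 + 2 = ⅔ + 2 = 8/3 ≈ 2.6667)
A(m) = -2 + (-4 + m + m²)/(14*m) (A(m) = -2 + ((m + (m*m - 4))/(m + m))/7 = -2 + ((m + (m² - 4))/((2*m)))/7 = -2 + ((m + (-4 + m²))*(1/(2*m)))/7 = -2 + ((-4 + m + m²)*(1/(2*m)))/7 = -2 + ((-4 + m + m²)/(2*m))/7 = -2 + (-4 + m + m²)/(14*m))
(-99 + A(s))*(-464) = (-99 + (-4 + (8/3)² - 27*8/3)/(14*(8/3)))*(-464) = (-99 + (1/14)*(3/8)*(-4 + 64/9 - 72))*(-464) = (-99 + (1/14)*(3/8)*(-620/9))*(-464) = (-99 - 155/84)*(-464) = -8471/84*(-464) = 982636/21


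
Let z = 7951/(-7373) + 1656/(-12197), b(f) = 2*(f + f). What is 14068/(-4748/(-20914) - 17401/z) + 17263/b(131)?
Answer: 290905894793138138781/8574656657878034468 ≈ 33.926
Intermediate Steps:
b(f) = 4*f (b(f) = 2*(2*f) = 4*f)
z = -109188035/89928481 (z = 7951*(-1/7373) + 1656*(-1/12197) = -7951/7373 - 1656/12197 = -109188035/89928481 ≈ -1.2142)
14068/(-4748/(-20914) - 17401/z) + 17263/b(131) = 14068/(-4748/(-20914) - 17401/(-109188035/89928481)) + 17263/((4*131)) = 14068/(-4748*(-1/20914) - 17401*(-89928481/109188035)) + 17263/524 = 14068/(2374/10457 + 1564845497881/109188035) + 17263*(1/524) = 14068/(16363848583736707/1141779281995) + 17263/524 = 14068*(1141779281995/16363848583736707) + 17263/524 = 16062550939105660/16363848583736707 + 17263/524 = 290905894793138138781/8574656657878034468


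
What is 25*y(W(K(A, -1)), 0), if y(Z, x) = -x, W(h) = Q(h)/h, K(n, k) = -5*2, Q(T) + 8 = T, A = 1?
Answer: 0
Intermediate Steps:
Q(T) = -8 + T
K(n, k) = -10 (K(n, k) = -1*10 = -10)
W(h) = (-8 + h)/h
25*y(W(K(A, -1)), 0) = 25*(-1*0) = 25*0 = 0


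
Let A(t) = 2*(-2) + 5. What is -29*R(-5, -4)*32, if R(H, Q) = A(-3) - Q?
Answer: -4640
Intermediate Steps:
A(t) = 1 (A(t) = -4 + 5 = 1)
R(H, Q) = 1 - Q
-29*R(-5, -4)*32 = -29*(1 - 1*(-4))*32 = -29*(1 + 4)*32 = -29*5*32 = -145*32 = -4640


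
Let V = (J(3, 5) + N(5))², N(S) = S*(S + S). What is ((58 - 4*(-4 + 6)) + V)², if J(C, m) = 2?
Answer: 7584516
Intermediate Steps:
N(S) = 2*S² (N(S) = S*(2*S) = 2*S²)
V = 2704 (V = (2 + 2*5²)² = (2 + 2*25)² = (2 + 50)² = 52² = 2704)
((58 - 4*(-4 + 6)) + V)² = ((58 - 4*(-4 + 6)) + 2704)² = ((58 - 4*2) + 2704)² = ((58 - 8) + 2704)² = (50 + 2704)² = 2754² = 7584516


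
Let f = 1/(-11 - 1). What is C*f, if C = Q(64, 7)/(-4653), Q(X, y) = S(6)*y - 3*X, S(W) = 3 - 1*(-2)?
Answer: -157/55836 ≈ -0.0028118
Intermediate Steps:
S(W) = 5 (S(W) = 3 + 2 = 5)
Q(X, y) = -3*X + 5*y (Q(X, y) = 5*y - 3*X = -3*X + 5*y)
f = -1/12 (f = 1/(-12) = -1/12 ≈ -0.083333)
C = 157/4653 (C = (-3*64 + 5*7)/(-4653) = (-192 + 35)*(-1/4653) = -157*(-1/4653) = 157/4653 ≈ 0.033742)
C*f = (157/4653)*(-1/12) = -157/55836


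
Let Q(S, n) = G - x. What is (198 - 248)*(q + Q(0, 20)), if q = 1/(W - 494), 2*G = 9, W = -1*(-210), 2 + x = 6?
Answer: -3525/142 ≈ -24.824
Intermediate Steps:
x = 4 (x = -2 + 6 = 4)
W = 210
G = 9/2 (G = (½)*9 = 9/2 ≈ 4.5000)
q = -1/284 (q = 1/(210 - 494) = 1/(-284) = -1/284 ≈ -0.0035211)
Q(S, n) = ½ (Q(S, n) = 9/2 - 1*4 = 9/2 - 4 = ½)
(198 - 248)*(q + Q(0, 20)) = (198 - 248)*(-1/284 + ½) = -50*141/284 = -3525/142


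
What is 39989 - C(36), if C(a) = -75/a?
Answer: 479893/12 ≈ 39991.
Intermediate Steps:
39989 - C(36) = 39989 - (-75)/36 = 39989 - 1*(-25/12) = 39989 + 25/12 = 479893/12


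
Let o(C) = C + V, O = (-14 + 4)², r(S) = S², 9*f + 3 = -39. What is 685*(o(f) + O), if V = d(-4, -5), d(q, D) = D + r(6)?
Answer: 259615/3 ≈ 86538.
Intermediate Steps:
f = -14/3 (f = -⅓ + (⅑)*(-39) = -⅓ - 13/3 = -14/3 ≈ -4.6667)
d(q, D) = 36 + D (d(q, D) = D + 6² = D + 36 = 36 + D)
V = 31 (V = 36 - 5 = 31)
O = 100 (O = (-10)² = 100)
o(C) = 31 + C (o(C) = C + 31 = 31 + C)
685*(o(f) + O) = 685*((31 - 14/3) + 100) = 685*(79/3 + 100) = 685*(379/3) = 259615/3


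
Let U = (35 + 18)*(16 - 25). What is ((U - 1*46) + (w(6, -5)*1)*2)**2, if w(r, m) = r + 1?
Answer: 259081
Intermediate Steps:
U = -477 (U = 53*(-9) = -477)
w(r, m) = 1 + r
((U - 1*46) + (w(6, -5)*1)*2)**2 = ((-477 - 1*46) + ((1 + 6)*1)*2)**2 = ((-477 - 46) + (7*1)*2)**2 = (-523 + 7*2)**2 = (-523 + 14)**2 = (-509)**2 = 259081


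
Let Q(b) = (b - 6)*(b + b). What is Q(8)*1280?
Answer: 40960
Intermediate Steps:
Q(b) = 2*b*(-6 + b) (Q(b) = (-6 + b)*(2*b) = 2*b*(-6 + b))
Q(8)*1280 = (2*8*(-6 + 8))*1280 = (2*8*2)*1280 = 32*1280 = 40960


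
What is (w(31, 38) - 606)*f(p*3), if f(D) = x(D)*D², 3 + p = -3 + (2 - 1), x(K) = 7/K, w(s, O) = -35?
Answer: 67305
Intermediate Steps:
p = -5 (p = -3 + (-3 + (2 - 1)) = -3 + (-3 + 1) = -3 - 2 = -5)
f(D) = 7*D (f(D) = (7/D)*D² = 7*D)
(w(31, 38) - 606)*f(p*3) = (-35 - 606)*(7*(-5*3)) = -4487*(-15) = -641*(-105) = 67305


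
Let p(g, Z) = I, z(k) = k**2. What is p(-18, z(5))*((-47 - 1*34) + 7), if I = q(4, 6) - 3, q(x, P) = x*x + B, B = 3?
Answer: -1184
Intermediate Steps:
q(x, P) = 3 + x**2 (q(x, P) = x*x + 3 = x**2 + 3 = 3 + x**2)
I = 16 (I = (3 + 4**2) - 3 = (3 + 16) - 3 = 19 - 3 = 16)
p(g, Z) = 16
p(-18, z(5))*((-47 - 1*34) + 7) = 16*((-47 - 1*34) + 7) = 16*((-47 - 34) + 7) = 16*(-81 + 7) = 16*(-74) = -1184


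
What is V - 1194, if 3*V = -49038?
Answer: -17540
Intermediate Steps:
V = -16346 (V = (1/3)*(-49038) = -16346)
V - 1194 = -16346 - 1194 = -17540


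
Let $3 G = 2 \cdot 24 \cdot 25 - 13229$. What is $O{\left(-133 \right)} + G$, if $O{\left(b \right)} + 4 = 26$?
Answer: $- \frac{11963}{3} \approx -3987.7$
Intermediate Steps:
$O{\left(b \right)} = 22$ ($O{\left(b \right)} = -4 + 26 = 22$)
$G = - \frac{12029}{3}$ ($G = \frac{2 \cdot 24 \cdot 25 - 13229}{3} = \frac{48 \cdot 25 - 13229}{3} = \frac{1200 - 13229}{3} = \frac{1}{3} \left(-12029\right) = - \frac{12029}{3} \approx -4009.7$)
$O{\left(-133 \right)} + G = 22 - \frac{12029}{3} = - \frac{11963}{3}$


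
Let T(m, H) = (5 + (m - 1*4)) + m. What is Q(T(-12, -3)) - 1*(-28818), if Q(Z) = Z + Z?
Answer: 28772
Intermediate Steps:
T(m, H) = 1 + 2*m (T(m, H) = (5 + (m - 4)) + m = (5 + (-4 + m)) + m = (1 + m) + m = 1 + 2*m)
Q(Z) = 2*Z
Q(T(-12, -3)) - 1*(-28818) = 2*(1 + 2*(-12)) - 1*(-28818) = 2*(1 - 24) + 28818 = 2*(-23) + 28818 = -46 + 28818 = 28772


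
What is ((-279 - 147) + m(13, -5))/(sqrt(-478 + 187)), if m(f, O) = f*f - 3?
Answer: 260*I*sqrt(291)/291 ≈ 15.241*I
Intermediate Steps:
m(f, O) = -3 + f**2 (m(f, O) = f**2 - 3 = -3 + f**2)
((-279 - 147) + m(13, -5))/(sqrt(-478 + 187)) = ((-279 - 147) + (-3 + 13**2))/(sqrt(-478 + 187)) = (-426 + (-3 + 169))/(sqrt(-291)) = (-426 + 166)/((I*sqrt(291))) = -(-260)*I*sqrt(291)/291 = 260*I*sqrt(291)/291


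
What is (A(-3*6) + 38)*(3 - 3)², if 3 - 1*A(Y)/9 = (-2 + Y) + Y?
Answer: 0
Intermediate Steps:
A(Y) = 45 - 18*Y (A(Y) = 27 - 9*((-2 + Y) + Y) = 27 - 9*(-2 + 2*Y) = 27 + (18 - 18*Y) = 45 - 18*Y)
(A(-3*6) + 38)*(3 - 3)² = ((45 - (-54)*6) + 38)*(3 - 3)² = ((45 - 18*(-18)) + 38)*0² = ((45 + 324) + 38)*0 = (369 + 38)*0 = 407*0 = 0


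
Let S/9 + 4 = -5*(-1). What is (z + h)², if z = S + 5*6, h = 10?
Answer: 2401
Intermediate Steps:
S = 9 (S = -36 + 9*(-5*(-1)) = -36 + 9*5 = -36 + 45 = 9)
z = 39 (z = 9 + 5*6 = 9 + 30 = 39)
(z + h)² = (39 + 10)² = 49² = 2401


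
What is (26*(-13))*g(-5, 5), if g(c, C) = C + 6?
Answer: -3718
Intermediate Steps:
g(c, C) = 6 + C
(26*(-13))*g(-5, 5) = (26*(-13))*(6 + 5) = -338*11 = -3718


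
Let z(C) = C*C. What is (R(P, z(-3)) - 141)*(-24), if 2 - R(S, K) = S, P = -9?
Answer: 3120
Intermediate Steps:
z(C) = C²
R(S, K) = 2 - S
(R(P, z(-3)) - 141)*(-24) = ((2 - 1*(-9)) - 141)*(-24) = ((2 + 9) - 141)*(-24) = (11 - 141)*(-24) = -130*(-24) = 3120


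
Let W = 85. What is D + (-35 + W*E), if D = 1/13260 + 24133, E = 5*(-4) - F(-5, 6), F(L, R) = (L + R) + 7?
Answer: 287980681/13260 ≈ 21718.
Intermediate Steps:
F(L, R) = 7 + L + R
E = -28 (E = 5*(-4) - (7 - 5 + 6) = -20 - 1*8 = -20 - 8 = -28)
D = 320003581/13260 (D = 1/13260 + 24133 = 320003581/13260 ≈ 24133.)
D + (-35 + W*E) = 320003581/13260 + (-35 + 85*(-28)) = 320003581/13260 + (-35 - 2380) = 320003581/13260 - 2415 = 287980681/13260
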